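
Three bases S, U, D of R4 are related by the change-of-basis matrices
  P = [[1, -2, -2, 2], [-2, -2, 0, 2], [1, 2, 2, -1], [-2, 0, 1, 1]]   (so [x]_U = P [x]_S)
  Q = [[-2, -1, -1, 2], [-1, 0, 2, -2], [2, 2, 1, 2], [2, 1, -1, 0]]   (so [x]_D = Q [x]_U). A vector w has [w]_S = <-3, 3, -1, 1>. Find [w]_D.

Apply P to get U-coordinates <-5, 2, 0, 6>, then Q to get D-coordinates.
The result is [w]_D = <20, -7, 6, -8>.

<20, -7, 6, -8>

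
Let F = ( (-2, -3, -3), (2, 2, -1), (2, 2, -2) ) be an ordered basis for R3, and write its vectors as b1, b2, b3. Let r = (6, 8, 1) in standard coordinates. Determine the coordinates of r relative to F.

[r]_F is the unique c with M c = r, where M has columns b1, ..., b3.
Row-reducing the augmented matrix [M | r] gives c = (-2, -3, 4).
Check: -2b1 - 3b2 + 4b3 = (6, 8, 1).

(-2, -3, 4)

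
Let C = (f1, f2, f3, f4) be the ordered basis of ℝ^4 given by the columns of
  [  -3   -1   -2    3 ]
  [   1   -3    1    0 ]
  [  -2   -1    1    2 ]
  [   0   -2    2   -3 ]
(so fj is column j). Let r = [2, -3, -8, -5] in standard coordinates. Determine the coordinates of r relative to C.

[r]_C is the unique c with M c = r, where M has columns f1, ..., f4.
Solving this 4x4 system gives c = (1, 0, -4, -1).
Check: f1 + 0·f2 - 4f3 - f4 = [2, -3, -8, -5].

[1, 0, -4, -1]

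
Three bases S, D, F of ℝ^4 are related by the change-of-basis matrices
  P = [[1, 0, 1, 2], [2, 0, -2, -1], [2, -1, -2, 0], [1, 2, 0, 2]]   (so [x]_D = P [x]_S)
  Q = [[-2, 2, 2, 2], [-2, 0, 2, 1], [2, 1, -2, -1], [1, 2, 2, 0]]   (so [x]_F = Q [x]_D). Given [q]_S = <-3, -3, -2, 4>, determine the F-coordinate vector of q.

<-18, -5, -1, -7>

Composing the changes, [q]_F = Q P [q]_S.
Q P = [[8, 2, -10, -2], [3, 0, -6, -2], [-1, 0, 4, 1], [9, -2, -7, 0]]; applying this to <-3, -3, -2, 4> gives <-18, -5, -1, -7>.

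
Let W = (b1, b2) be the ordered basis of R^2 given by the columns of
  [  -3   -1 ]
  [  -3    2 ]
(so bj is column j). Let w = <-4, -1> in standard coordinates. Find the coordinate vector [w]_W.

<1, 1>

Write w = c_1 b1 + c_2 b2 and solve for the c_i.
System: -3c_1 - c_2 = -4, -3c_1 + 2c_2 = -1; solving gives c_1 = 1, c_2 = 1.
Check: b1 + b2 = <-4, -1>.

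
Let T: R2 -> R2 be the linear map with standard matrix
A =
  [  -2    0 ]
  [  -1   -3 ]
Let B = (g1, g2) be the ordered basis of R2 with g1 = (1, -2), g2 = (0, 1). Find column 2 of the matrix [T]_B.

(0, -3)

Compute T(g2) = A g2 = (0, -3) in standard coordinates.
Then write this in B-coordinates: solve for y in y_1 g1 + y_2 g2 = (0, -3).
This gives y = (0, -3), which is column 2 of [T]_B.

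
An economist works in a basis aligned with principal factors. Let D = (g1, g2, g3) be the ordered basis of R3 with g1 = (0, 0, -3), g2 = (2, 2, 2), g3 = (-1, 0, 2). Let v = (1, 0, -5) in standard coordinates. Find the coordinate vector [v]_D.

Write v = c_1 g1 + ... + c_3 g3 and solve for the c_i.
Solving this 3x3 system gives c = (1, 0, -1).
Check: g1 + 0·g2 - g3 = (1, 0, -5).

(1, 0, -1)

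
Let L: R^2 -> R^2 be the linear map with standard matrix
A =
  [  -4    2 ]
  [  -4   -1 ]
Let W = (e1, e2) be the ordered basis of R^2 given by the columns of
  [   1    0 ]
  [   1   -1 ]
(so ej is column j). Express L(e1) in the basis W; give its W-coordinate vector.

[-2, 3]

Compute L(e1) = A e1 = [-2, -5] in standard coordinates.
Then write this in W-coordinates: solve for y in y_1 e1 + y_2 e2 = [-2, -5].
This gives y = [-2, 3], which is column 1 of [L]_W.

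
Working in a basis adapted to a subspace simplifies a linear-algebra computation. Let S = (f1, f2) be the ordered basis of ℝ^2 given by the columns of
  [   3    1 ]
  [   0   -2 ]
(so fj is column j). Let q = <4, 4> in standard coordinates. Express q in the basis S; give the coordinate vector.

Write q = c_1 f1 + c_2 f2 and solve for the c_i.
System: 3c_1 + c_2 = 4, 0c_1 - 2c_2 = 4; solving gives c_1 = 2, c_2 = -2.
Check: 2f1 - 2f2 = <4, 4>.

<2, -2>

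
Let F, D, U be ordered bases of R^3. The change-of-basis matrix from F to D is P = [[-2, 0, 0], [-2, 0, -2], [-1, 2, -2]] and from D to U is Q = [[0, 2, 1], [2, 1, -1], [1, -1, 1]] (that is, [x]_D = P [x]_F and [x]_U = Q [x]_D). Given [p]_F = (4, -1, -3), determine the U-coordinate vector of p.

Composing the changes, [p]_U = Q P [p]_F.
Q P = [[-5, 2, -6], [-5, -2, 0], [-1, 2, 0]]; applying this to (4, -1, -3) gives (-4, -18, -6).

(-4, -18, -6)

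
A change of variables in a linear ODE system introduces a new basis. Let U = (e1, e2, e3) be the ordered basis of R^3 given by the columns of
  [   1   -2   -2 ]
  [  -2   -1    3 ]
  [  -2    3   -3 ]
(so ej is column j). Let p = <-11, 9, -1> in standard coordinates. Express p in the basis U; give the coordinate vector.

<-1, 2, 3>

Write p = c_1 e1 + ... + c_3 e3 and solve for the c_i.
Row-reducing the augmented matrix [M | p] gives c = (-1, 2, 3).
Check: -e1 + 2e2 + 3e3 = <-11, 9, -1>.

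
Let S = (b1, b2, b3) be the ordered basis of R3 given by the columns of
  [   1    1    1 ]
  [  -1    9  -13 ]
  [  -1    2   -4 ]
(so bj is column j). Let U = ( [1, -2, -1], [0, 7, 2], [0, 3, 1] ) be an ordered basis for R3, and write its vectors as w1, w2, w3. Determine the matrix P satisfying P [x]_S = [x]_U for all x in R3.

Take x = bj: its S-coordinates are the j-th standard unit vector, so P e_j — column j of P — equals [bj]_U.
b1 = w1 + w2 - 2w3, giving column 1 = [1, 1, -2]; repeating for each j gives P = [[1, 1, 1], [1, 2, -2], [-2, -1, 1]].

[[1, 1, 1], [1, 2, -2], [-2, -1, 1]]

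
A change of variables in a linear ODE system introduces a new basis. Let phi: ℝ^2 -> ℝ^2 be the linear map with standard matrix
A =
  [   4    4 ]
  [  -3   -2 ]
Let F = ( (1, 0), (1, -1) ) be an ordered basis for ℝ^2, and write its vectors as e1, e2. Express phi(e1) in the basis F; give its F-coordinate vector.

(1, 3)

Compute phi(e1) = A e1 = (4, -3) in standard coordinates.
Then write this in F-coordinates: solve for y in y_1 e1 + y_2 e2 = (4, -3).
This gives y = (1, 3), which is column 1 of [phi]_F.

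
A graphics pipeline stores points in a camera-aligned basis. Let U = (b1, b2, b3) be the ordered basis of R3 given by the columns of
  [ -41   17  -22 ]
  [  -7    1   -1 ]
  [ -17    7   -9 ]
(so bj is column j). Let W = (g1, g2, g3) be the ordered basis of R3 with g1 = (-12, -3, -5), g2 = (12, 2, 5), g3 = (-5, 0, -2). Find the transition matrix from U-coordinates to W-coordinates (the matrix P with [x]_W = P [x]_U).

[[1, 1, -1], [-2, 2, -2], [1, -1, 2]]

Column j of P is [bj]_W, since P maps U-coordinates to W-coordinates.
Expressing b1 in W: b1 = g1 - 2g2 + g3, so column 1 of P is (1, -2, 1).
Doing the same for each bj gives P = [[1, 1, -1], [-2, 2, -2], [1, -1, 2]].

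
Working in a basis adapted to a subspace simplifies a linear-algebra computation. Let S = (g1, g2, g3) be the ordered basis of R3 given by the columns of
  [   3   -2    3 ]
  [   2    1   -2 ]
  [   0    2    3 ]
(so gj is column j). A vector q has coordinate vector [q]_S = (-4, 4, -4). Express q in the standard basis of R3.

The coordinates say q = -4g1 + 4g2 - 4g3; adding the scaled basis vectors gives (-32, 4, -4).

(-32, 4, -4)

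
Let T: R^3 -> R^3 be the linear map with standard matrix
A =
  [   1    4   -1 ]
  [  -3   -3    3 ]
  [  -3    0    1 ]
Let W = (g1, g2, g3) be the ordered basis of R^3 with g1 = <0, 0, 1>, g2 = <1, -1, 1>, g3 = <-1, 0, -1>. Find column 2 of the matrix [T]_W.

<2, -3, 1>

Column 2 of [T]_W is the W-coordinate vector of T(g2).
In standard coordinates T(g2) = A g2 = <-4, 3, -2>.
Converting to W: <-4, 3, -2> = 2g1 - 3g2 + g3, so the coordinate vector is <2, -3, 1>.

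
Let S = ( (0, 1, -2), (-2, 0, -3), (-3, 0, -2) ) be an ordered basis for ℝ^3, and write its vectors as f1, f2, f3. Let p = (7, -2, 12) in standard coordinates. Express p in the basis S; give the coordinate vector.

(-2, -2, -1)

We seek scalars with c_1 f1 + ... + c_3 f3 = p; equivalently solve M c = p where the columns of M are f1, ..., f3.
Solving this 3x3 system gives c = (-2, -2, -1).
Check: -2f1 - 2f2 - f3 = (7, -2, 12).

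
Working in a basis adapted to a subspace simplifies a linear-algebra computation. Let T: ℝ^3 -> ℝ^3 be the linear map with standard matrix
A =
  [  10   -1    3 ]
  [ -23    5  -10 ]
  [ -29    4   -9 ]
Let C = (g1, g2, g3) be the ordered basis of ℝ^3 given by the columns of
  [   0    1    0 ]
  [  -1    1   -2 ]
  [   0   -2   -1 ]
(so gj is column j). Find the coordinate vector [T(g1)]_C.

(2, 1, 2)

Compute T(g1) = A g1 = (1, -5, -4) in standard coordinates.
Then write this in C-coordinates: solve for y in y_1 g1 + ... + y_3 g3 = (1, -5, -4).
This gives y = (2, 1, 2), which is column 1 of [T]_C.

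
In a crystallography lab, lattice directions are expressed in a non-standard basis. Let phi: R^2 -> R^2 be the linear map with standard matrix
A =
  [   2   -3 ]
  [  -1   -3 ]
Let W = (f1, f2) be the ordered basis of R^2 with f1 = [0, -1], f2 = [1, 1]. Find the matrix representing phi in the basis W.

The j-th column of [phi]_W is [phi(fj)]_W.
phi(f1) = A f1 = [3, 3] = 0·f1 + 3f2, so column 1 is [0, 3].
Repeating for f2 and assembling the columns gives [[0, 3], [3, -1]].

[[0, 3], [3, -1]]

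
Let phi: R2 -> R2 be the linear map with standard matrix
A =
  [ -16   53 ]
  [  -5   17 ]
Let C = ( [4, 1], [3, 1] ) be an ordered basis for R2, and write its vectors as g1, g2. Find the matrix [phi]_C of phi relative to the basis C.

The j-th column of [phi]_C is [phi(gj)]_C.
phi(g1) = A g1 = [-11, -3] = -2g1 - g2, so column 1 is [-2, -1].
Repeating for g2 and assembling the columns gives [[-2, -1], [-1, 3]].

[[-2, -1], [-1, 3]]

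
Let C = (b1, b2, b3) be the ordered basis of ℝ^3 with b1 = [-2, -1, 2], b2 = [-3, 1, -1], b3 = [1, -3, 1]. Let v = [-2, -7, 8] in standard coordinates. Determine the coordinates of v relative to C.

[3, -1, 1]

Write v = c_1 b1 + ... + c_3 b3 and solve for the c_i.
Solving this 3x3 system gives c = (3, -1, 1).
Check: 3b1 - b2 + b3 = [-2, -7, 8].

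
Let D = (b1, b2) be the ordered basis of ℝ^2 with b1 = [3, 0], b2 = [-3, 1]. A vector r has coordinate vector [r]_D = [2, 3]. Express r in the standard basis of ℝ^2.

[-3, 3]

The coordinates say r = 2b1 + 3b2; adding the scaled basis vectors gives [-3, 3].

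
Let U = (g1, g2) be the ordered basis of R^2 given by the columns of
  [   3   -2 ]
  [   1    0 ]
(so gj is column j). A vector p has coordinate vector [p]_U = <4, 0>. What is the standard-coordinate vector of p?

<12, 4>

p = M [p]_U, where M has columns g1, g2.
Carrying out the matrix-vector product, p = <12, 4>.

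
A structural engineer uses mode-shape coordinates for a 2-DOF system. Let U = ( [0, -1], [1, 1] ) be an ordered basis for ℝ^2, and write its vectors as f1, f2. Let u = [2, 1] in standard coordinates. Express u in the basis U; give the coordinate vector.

[1, 2]

We seek scalars with c_1 f1 + c_2 f2 = u; equivalently solve M c = u where the columns of M are f1, f2.
System: 0c_1 + c_2 = 2, -c_1 + c_2 = 1; solving gives c_1 = 1, c_2 = 2.
Check: f1 + 2f2 = [2, 1].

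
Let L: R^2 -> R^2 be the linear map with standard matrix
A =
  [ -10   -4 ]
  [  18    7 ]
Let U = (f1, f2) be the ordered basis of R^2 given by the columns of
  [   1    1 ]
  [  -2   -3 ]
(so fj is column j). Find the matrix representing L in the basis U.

[[-2, 3], [0, -1]]

Let P have columns f1, f2. Then [L]_U = P^(-1) A P.
Here det P = -1, so P^(-1) is integer; computing A P first and then P^(-1)(A P) gives [[-2, 3], [0, -1]].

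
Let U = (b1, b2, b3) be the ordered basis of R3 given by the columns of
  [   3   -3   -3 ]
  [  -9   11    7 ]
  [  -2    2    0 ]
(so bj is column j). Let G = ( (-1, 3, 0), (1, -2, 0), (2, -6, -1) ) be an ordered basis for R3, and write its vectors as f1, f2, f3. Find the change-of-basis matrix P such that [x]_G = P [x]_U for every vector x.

Column j of P is [bj]_G, since P maps U-coordinates to G-coordinates.
Expressing b1 in G: b1 = f1 + 0·f2 + 2f3, so column 1 of P is (1, 0, 2).
Doing the same for each bj gives P = [[1, 1, 1], [0, 2, -2], [2, -2, 0]].

[[1, 1, 1], [0, 2, -2], [2, -2, 0]]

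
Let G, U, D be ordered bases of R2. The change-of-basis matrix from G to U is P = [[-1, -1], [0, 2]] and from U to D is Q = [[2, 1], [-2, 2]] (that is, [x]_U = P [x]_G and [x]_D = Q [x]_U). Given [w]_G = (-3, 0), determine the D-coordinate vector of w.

(6, -6)

First [w]_U = P [w]_G = (3, 0).
Then [w]_D = Q [w]_U = (6, -6).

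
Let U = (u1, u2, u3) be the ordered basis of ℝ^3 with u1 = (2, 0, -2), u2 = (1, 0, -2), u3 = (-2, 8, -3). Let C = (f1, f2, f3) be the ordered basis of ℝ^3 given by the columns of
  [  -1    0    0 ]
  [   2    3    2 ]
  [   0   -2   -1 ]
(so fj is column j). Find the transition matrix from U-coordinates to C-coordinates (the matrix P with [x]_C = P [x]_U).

[[-2, -1, 2], [0, 2, 2], [2, -2, -1]]

Let M have columns uj and N have columns fj. Then for every x, N [x]_C = x = M [x]_U, so P = N^(-1) M.
Since det N = -1, N^(-1) has integer entries; multiplying gives P = [[-2, -1, 2], [0, 2, 2], [2, -2, -1]].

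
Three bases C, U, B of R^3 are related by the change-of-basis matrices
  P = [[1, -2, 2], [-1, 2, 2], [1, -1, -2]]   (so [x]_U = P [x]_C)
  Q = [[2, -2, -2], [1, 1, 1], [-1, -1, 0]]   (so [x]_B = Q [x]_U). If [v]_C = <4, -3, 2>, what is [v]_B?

<34, 11, -8>

Apply P to get U-coordinates <14, -6, 3>, then Q to get B-coordinates.
The result is [v]_B = <34, 11, -8>.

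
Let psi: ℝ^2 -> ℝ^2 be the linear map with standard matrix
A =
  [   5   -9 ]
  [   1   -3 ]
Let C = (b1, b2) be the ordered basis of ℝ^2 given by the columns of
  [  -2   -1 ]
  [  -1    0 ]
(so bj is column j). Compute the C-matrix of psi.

The j-th column of [psi]_C is [psi(bj)]_C.
psi(b1) = A b1 = <-1, 1> = -b1 + 3b2, so column 1 is <-1, 3>.
Repeating for b2 and assembling the columns gives [[-1, 1], [3, 3]].

[[-1, 1], [3, 3]]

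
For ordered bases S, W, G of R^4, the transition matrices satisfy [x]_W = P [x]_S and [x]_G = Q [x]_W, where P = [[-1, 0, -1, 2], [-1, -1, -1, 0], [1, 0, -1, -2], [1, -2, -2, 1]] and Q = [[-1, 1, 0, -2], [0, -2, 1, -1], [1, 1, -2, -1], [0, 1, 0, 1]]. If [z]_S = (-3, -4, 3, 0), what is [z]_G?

Composing the changes, [z]_G = Q P [z]_S.
Q P = [[-2, 3, 4, -4], [2, 4, 3, -3], [-5, 1, 2, 5], [0, -3, -3, 1]]; applying this to (-3, -4, 3, 0) gives (6, -13, 17, 3).

(6, -13, 17, 3)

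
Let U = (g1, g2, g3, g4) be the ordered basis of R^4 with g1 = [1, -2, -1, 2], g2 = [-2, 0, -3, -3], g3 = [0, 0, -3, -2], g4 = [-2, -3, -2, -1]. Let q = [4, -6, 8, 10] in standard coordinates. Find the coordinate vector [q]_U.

[0, -4, 0, 2]

We seek scalars with c_1 g1 + ... + c_4 g4 = q; equivalently solve M c = q where the columns of M are g1, ..., g4.
Solving this 4x4 system gives c = (0, -4, 0, 2).
Check: 0·g1 - 4g2 + 0·g3 + 2g4 = [4, -6, 8, 10].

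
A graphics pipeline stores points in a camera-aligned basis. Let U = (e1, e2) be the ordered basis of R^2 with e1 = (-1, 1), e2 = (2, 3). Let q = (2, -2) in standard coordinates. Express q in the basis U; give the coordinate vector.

[q]_U is the unique c with M c = q, where M has columns e1, e2.
System: -c_1 + 2c_2 = 2, c_1 + 3c_2 = -2; solving gives c_1 = -2, c_2 = 0.
Check: -2e1 + 0·e2 = (2, -2).

(-2, 0)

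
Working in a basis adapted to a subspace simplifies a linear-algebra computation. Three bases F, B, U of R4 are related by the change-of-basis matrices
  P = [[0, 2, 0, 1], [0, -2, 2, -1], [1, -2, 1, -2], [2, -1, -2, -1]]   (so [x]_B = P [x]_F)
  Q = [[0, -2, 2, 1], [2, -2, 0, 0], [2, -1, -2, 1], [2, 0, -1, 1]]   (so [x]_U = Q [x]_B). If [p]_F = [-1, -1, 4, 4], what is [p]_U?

First [p]_B = P [p]_F = [2, 6, -3, -13].
Then [p]_U = Q [p]_B = [-31, -8, -9, -6].

[-31, -8, -9, -6]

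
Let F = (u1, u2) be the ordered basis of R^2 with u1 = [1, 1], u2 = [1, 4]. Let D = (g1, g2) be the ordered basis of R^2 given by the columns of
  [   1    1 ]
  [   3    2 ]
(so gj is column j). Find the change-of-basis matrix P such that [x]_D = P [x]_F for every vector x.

[[-1, 2], [2, -1]]

Let M have columns uj and N have columns gj. Then for every x, N [x]_D = x = M [x]_F, so P = N^(-1) M.
Since det N = -1, N^(-1) has integer entries; multiplying gives P = [[-1, 2], [2, -1]].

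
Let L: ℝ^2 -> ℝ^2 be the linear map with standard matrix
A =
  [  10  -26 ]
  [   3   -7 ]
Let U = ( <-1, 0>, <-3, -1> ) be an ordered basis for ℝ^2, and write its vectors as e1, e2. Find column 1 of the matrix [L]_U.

<1, 3>

Compute L(e1) = A e1 = <-10, -3> in standard coordinates.
Then write this in U-coordinates: solve for y in y_1 e1 + y_2 e2 = <-10, -3>.
This gives y = <1, 3>, which is column 1 of [L]_U.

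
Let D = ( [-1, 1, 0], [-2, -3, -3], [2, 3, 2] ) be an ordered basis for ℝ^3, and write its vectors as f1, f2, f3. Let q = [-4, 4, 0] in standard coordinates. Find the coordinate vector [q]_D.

[q]_D is the unique c with M c = q, where M has columns f1, ..., f3.
Gaussian elimination on [M | q] yields c = (4, 0, 0).
Check: 4f1 + 0·f2 + 0·f3 = [-4, 4, 0].

[4, 0, 0]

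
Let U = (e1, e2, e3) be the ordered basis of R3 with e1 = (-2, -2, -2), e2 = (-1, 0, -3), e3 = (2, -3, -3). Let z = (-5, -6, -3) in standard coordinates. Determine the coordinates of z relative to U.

(3, -1, 0)

[z]_U is the unique c with M c = z, where M has columns e1, ..., e3.
Gaussian elimination on [M | z] yields c = (3, -1, 0).
Check: 3e1 - e2 + 0·e3 = (-5, -6, -3).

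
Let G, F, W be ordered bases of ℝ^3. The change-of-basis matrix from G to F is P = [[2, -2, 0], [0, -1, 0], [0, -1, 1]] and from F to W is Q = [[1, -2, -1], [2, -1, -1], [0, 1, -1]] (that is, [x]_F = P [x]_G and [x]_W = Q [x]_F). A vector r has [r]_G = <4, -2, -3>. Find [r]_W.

<9, 23, 3>

Composing the changes, [r]_W = Q P [r]_G.
Q P = [[2, 1, -1], [4, -2, -1], [0, 0, -1]]; applying this to <4, -2, -3> gives <9, 23, 3>.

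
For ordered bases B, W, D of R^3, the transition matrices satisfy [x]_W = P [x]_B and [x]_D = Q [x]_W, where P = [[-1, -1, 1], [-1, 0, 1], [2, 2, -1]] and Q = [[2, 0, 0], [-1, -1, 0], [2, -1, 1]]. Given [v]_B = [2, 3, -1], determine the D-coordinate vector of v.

First [v]_W = P [v]_B = [-6, -3, 11].
Then [v]_D = Q [v]_W = [-12, 9, 2].

[-12, 9, 2]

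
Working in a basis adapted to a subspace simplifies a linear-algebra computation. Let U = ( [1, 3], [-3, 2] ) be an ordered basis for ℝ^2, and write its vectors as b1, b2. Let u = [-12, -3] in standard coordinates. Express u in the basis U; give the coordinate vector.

[-3, 3]

We seek scalars with c_1 b1 + c_2 b2 = u; equivalently solve M c = u where the columns of M are b1, b2.
System: c_1 - 3c_2 = -12, 3c_1 + 2c_2 = -3; solving gives c_1 = -3, c_2 = 3.
Check: -3b1 + 3b2 = [-12, -3].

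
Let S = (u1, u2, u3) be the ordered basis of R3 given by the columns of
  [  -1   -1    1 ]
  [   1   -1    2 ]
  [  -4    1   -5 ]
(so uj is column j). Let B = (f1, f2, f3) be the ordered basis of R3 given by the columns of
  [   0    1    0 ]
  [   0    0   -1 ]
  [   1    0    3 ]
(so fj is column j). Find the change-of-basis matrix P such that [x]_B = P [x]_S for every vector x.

[[-1, -2, 1], [-1, -1, 1], [-1, 1, -2]]

Take x = uj: its S-coordinates are the j-th standard unit vector, so P e_j — column j of P — equals [uj]_B.
u1 = -f1 - f2 - f3, giving column 1 = <-1, -1, -1>; repeating for each j gives P = [[-1, -2, 1], [-1, -1, 1], [-1, 1, -2]].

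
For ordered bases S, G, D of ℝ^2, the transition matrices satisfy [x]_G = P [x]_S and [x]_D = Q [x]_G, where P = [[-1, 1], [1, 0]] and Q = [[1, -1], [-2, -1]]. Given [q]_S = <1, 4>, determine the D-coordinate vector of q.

<2, -7>

Apply P to get G-coordinates <3, 1>, then Q to get D-coordinates.
The result is [q]_D = <2, -7>.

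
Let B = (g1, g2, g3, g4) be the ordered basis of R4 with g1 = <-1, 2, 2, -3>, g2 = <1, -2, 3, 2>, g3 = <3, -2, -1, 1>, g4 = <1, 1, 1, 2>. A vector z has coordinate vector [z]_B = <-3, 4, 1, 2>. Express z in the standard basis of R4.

<12, -14, 7, 22>

The coordinates say z = -3g1 + 4g2 + g3 + 2g4; adding the scaled basis vectors gives <12, -14, 7, 22>.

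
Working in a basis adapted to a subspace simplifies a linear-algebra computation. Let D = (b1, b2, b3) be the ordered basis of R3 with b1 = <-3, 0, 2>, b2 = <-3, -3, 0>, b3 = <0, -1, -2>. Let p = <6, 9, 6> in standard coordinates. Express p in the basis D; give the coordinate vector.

[p]_D is the unique c with M c = p, where M has columns b1, ..., b3.
Solving this 3x3 system gives c = (0, -2, -3).
Check: 0·b1 - 2b2 - 3b3 = <6, 9, 6>.

<0, -2, -3>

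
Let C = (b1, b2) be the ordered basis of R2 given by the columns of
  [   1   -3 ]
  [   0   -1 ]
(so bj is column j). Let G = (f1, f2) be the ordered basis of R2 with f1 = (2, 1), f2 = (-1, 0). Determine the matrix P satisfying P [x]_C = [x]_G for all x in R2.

[[0, -1], [-1, 1]]

Column j of P is [bj]_G, since P maps C-coordinates to G-coordinates.
Expressing b1 in G: b1 = 0·f1 - f2, so column 1 of P is (0, -1).
Doing the same for each bj gives P = [[0, -1], [-1, 1]].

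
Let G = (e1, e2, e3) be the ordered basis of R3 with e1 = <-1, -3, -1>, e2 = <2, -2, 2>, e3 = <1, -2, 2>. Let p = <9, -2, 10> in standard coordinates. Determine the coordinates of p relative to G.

We seek scalars with c_1 e1 + ... + c_3 e3 = p; equivalently solve M c = p where the columns of M are e1, ..., e3.
Row-reducing the augmented matrix [M | p] gives c = (-2, 3, 1).
Check: -2e1 + 3e2 + e3 = <9, -2, 10>.

<-2, 3, 1>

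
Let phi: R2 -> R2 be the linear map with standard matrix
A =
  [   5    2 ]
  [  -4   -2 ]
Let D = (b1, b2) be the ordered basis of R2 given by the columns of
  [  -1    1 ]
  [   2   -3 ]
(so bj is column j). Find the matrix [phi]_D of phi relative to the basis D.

With P the matrix whose columns are b1, b2, [phi]_D = P^(-1) A P.
Column by column: phi(b1) = A b1 = [-1, 0]; its D-coordinates [3, 2] give column 1.
Continuing for each basis vector yields [phi]_D = [[3, 1], [2, 0]].

[[3, 1], [2, 0]]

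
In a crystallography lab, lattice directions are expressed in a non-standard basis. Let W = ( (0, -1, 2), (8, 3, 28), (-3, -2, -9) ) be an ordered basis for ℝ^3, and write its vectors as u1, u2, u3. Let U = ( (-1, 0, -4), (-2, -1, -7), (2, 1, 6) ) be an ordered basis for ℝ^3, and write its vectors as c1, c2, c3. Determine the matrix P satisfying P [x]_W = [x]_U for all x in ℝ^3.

Let M have columns uj and N have columns cj. Then for every x, N [x]_U = x = M [x]_W, so P = N^(-1) M.
Since det N = -1, N^(-1) has integer entries; multiplying gives P = [[-2, -2, -1], [0, -2, 1], [-1, 1, -1]].

[[-2, -2, -1], [0, -2, 1], [-1, 1, -1]]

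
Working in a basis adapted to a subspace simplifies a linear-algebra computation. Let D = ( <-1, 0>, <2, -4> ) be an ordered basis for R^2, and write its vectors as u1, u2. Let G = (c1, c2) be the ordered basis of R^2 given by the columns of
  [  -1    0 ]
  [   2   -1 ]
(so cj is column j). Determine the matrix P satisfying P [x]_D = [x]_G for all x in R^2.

[[1, -2], [2, 0]]

Let M have columns uj and N have columns cj. Then for every x, N [x]_G = x = M [x]_D, so P = N^(-1) M.
Since det N = 1, N^(-1) has integer entries; multiplying gives P = [[1, -2], [2, 0]].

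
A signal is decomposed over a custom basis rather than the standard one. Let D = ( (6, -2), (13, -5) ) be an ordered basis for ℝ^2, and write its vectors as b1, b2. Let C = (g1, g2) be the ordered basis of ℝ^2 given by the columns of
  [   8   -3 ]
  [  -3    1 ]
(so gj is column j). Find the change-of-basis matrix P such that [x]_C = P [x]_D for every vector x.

Take x = bj: its D-coordinates are the j-th standard unit vector, so P e_j — column j of P — equals [bj]_C.
b1 = 0·g1 - 2g2, giving column 1 = (0, -2); repeating for each j gives P = [[0, 2], [-2, 1]].

[[0, 2], [-2, 1]]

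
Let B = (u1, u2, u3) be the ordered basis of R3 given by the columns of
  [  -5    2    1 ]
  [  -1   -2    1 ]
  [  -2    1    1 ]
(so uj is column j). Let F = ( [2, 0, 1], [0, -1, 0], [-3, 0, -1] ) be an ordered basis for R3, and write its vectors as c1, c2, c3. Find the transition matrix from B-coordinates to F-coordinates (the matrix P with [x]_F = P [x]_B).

Column j of P is [uj]_F, since P maps B-coordinates to F-coordinates.
Expressing u1 in F: u1 = -c1 + c2 + c3, so column 1 of P is [-1, 1, 1].
Doing the same for each uj gives P = [[-1, 1, 2], [1, 2, -1], [1, 0, 1]].

[[-1, 1, 2], [1, 2, -1], [1, 0, 1]]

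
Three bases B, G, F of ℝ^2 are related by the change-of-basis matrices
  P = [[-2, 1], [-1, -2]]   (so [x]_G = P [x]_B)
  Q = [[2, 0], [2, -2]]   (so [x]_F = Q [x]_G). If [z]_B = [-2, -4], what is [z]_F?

[0, -20]

Composing the changes, [z]_F = Q P [z]_B.
Q P = [[-4, 2], [-2, 6]]; applying this to [-2, -4] gives [0, -20].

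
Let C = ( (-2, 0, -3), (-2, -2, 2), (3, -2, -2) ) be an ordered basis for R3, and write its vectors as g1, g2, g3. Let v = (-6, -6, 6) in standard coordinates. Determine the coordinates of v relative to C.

(0, 3, 0)

We seek scalars with c_1 g1 + ... + c_3 g3 = v; equivalently solve M c = v where the columns of M are g1, ..., g3.
Gaussian elimination on [M | v] yields c = (0, 3, 0).
Check: 0·g1 + 3g2 + 0·g3 = (-6, -6, 6).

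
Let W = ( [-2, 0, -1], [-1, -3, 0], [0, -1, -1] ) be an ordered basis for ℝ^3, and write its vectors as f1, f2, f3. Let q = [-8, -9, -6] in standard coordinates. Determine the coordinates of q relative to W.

Write q = c_1 f1 + ... + c_3 f3 and solve for the c_i.
Solving this 3x3 system gives c = (3, 2, 3).
Check: 3f1 + 2f2 + 3f3 = [-8, -9, -6].

[3, 2, 3]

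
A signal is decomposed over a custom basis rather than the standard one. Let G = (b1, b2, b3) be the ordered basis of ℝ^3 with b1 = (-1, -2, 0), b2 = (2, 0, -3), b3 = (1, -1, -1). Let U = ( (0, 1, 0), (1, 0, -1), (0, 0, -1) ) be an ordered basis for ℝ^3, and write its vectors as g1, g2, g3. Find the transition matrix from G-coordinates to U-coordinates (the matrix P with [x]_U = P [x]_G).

Take x = bj: its G-coordinates are the j-th standard unit vector, so P e_j — column j of P — equals [bj]_U.
b1 = -2g1 - g2 + g3, giving column 1 = (-2, -1, 1); repeating for each j gives P = [[-2, 0, -1], [-1, 2, 1], [1, 1, 0]].

[[-2, 0, -1], [-1, 2, 1], [1, 1, 0]]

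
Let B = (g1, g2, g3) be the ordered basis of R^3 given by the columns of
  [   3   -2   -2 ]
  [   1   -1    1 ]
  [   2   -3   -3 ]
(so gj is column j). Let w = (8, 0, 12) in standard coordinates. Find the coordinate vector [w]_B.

(0, -2, -2)

Write w = c_1 g1 + ... + c_3 g3 and solve for the c_i.
Solving this 3x3 system gives c = (0, -2, -2).
Check: 0·g1 - 2g2 - 2g3 = (8, 0, 12).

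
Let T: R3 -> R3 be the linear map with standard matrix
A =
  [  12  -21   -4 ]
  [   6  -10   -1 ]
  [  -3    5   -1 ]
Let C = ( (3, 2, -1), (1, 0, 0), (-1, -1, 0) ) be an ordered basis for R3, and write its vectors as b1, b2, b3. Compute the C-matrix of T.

With P the matrix whose columns are b1, ..., b3, [T]_C = P^(-1) A P.
Column by column: T(b1) = A b1 = (-2, -1, 2); its C-coordinates (-2, 1, -3) give column 1.
Continuing for each basis vector yields [T]_C = [[-2, 3, 2], [1, 3, 3], [-3, 0, 0]].

[[-2, 3, 2], [1, 3, 3], [-3, 0, 0]]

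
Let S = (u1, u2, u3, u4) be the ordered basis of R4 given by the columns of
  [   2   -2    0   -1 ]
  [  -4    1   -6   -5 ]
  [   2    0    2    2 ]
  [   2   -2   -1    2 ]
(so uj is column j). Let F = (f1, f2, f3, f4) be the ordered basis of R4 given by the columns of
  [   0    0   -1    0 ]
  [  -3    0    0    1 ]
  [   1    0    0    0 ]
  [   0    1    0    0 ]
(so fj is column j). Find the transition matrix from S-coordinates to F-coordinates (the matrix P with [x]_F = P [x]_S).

[[2, 0, 2, 2], [2, -2, -1, 2], [-2, 2, 0, 1], [2, 1, 0, 1]]

Take x = uj: its S-coordinates are the j-th standard unit vector, so P e_j — column j of P — equals [uj]_F.
u1 = 2f1 + 2f2 - 2f3 + 2f4, giving column 1 = [2, 2, -2, 2]; repeating for each j gives P = [[2, 0, 2, 2], [2, -2, -1, 2], [-2, 2, 0, 1], [2, 1, 0, 1]].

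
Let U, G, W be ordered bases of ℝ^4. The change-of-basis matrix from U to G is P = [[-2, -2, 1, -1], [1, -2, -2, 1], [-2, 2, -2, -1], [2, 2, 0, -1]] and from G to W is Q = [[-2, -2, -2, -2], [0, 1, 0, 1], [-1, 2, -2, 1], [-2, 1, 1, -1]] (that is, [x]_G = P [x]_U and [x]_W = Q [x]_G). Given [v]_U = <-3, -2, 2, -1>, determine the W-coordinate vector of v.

Composing the changes, [v]_W = Q P [v]_U.
Q P = [[2, 0, 6, 4], [3, 0, -2, 0], [10, -4, -1, 4], [1, 2, -6, 3]]; applying this to <-3, -2, 2, -1> gives <2, -13, -28, -22>.

<2, -13, -28, -22>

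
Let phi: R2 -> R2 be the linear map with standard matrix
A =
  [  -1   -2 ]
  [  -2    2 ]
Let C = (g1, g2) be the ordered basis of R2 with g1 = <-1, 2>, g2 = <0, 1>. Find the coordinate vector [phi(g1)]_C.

<3, 0>

Compute phi(g1) = A g1 = <-3, 6> in standard coordinates.
Then write this in C-coordinates: solve for y in y_1 g1 + y_2 g2 = <-3, 6>.
This gives y = <3, 0>, which is column 1 of [phi]_C.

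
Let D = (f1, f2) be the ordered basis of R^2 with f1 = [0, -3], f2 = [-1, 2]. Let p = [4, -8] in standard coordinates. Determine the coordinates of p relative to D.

[p]_D is the unique c with M c = p, where M has columns f1, f2.
System: 0c_1 - c_2 = 4, -3c_1 + 2c_2 = -8; solving gives c_1 = 0, c_2 = -4.
Check: 0·f1 - 4f2 = [4, -8].

[0, -4]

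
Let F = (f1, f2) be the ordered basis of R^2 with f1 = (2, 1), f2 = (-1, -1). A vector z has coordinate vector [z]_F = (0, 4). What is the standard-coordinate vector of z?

z = M [z]_F, where M has columns f1, f2.
Carrying out the matrix-vector product, z = (-4, -4).

(-4, -4)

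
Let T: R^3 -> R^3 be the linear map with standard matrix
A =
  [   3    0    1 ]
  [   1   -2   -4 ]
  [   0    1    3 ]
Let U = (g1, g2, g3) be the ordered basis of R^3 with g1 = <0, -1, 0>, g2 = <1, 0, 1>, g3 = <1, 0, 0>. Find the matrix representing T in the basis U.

The j-th column of [T]_U is [T(gj)]_U.
T(g1) = A g1 = <0, 2, -1> = -2g1 - g2 + g3, so column 1 is <-2, -1, 1>.
Repeating for g2, g3 and assembling the columns gives [[-2, 3, -1], [-1, 3, 0], [1, 1, 3]].

[[-2, 3, -1], [-1, 3, 0], [1, 1, 3]]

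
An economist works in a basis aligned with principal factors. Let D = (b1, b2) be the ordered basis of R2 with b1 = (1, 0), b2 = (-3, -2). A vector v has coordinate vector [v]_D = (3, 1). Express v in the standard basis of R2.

By definition v = 3b1 + b2.
Summing componentwise gives (0, -2).

(0, -2)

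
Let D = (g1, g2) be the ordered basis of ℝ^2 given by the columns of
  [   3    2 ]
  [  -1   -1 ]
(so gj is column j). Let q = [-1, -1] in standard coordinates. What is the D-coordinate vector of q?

[-3, 4]

Write q = c_1 g1 + c_2 g2 and solve for the c_i.
System: 3c_1 + 2c_2 = -1, -c_1 - c_2 = -1; solving gives c_1 = -3, c_2 = 4.
Check: -3g1 + 4g2 = [-1, -1].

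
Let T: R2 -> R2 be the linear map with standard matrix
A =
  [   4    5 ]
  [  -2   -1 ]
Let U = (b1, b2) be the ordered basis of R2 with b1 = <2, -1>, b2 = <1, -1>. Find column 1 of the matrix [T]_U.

Column 1 of [T]_U is the U-coordinate vector of T(b1).
In standard coordinates T(b1) = A b1 = <3, -3>.
Converting to U: <3, -3> = 0·b1 + 3b2, so the coordinate vector is <0, 3>.

<0, 3>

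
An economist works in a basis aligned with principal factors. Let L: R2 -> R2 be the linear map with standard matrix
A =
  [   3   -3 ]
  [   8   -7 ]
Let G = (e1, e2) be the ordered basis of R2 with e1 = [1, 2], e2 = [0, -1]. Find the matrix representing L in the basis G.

[[-3, 3], [0, -1]]

Let P have columns e1, e2. Then [L]_G = P^(-1) A P.
Here det P = -1, so P^(-1) is integer; computing A P first and then P^(-1)(A P) gives [[-3, 3], [0, -1]].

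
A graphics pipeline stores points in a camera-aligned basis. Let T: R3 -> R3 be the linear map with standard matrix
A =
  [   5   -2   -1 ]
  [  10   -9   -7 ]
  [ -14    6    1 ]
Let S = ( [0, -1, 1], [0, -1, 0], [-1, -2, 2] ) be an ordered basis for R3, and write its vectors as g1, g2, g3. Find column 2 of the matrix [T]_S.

Column 2 of [T]_S is the S-coordinate vector of T(g2).
In standard coordinates T(g2) = A g2 = [2, 9, -6].
Converting to S: [2, 9, -6] = -2g1 - 3g2 - 2g3, so the coordinate vector is [-2, -3, -2].

[-2, -3, -2]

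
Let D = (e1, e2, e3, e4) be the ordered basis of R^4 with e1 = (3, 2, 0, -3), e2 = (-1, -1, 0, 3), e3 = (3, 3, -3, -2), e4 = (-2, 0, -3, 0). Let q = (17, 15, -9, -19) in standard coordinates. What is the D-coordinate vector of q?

(4, -1, 2, 1)

We seek scalars with c_1 e1 + ... + c_4 e4 = q; equivalently solve M c = q where the columns of M are e1, ..., e4.
Row-reducing the augmented matrix [M | q] gives c = (4, -1, 2, 1).
Check: 4e1 - e2 + 2e3 + e4 = (17, 15, -9, -19).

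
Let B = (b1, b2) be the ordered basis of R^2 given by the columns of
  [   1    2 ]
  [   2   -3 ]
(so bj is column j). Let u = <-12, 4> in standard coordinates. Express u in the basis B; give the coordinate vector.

We seek scalars with c_1 b1 + c_2 b2 = u; equivalently solve M c = u where the columns of M are b1, b2.
System: c_1 + 2c_2 = -12, 2c_1 - 3c_2 = 4; solving gives c_1 = -4, c_2 = -4.
Check: -4b1 - 4b2 = <-12, 4>.

<-4, -4>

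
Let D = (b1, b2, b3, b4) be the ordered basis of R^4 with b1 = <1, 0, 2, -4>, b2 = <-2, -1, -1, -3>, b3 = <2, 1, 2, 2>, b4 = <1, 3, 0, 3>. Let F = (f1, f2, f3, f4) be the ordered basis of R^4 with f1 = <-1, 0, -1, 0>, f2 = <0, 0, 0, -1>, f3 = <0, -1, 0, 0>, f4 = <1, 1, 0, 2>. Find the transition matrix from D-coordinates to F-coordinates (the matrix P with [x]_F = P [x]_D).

Column j of P is [bj]_F, since P maps D-coordinates to F-coordinates.
Expressing b1 in F: b1 = -2f1 + 2f2 - f3 - f4, so column 1 of P is <-2, 2, -1, -1>.
Doing the same for each bj gives P = [[-2, 1, -2, 0], [2, 1, -2, -1], [-1, 0, -1, -2], [-1, -1, 0, 1]].

[[-2, 1, -2, 0], [2, 1, -2, -1], [-1, 0, -1, -2], [-1, -1, 0, 1]]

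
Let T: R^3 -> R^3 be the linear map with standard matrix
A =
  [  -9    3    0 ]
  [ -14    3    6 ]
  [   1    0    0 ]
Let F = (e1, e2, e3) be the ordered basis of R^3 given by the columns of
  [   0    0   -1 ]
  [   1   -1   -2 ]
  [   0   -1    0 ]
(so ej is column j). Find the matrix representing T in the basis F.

[[-3, -3, 3], [0, 0, 1], [-3, 3, -3]]

The j-th column of [T]_F is [T(ej)]_F.
T(e1) = A e1 = <3, 3, 0> = -3e1 + 0·e2 - 3e3, so column 1 is <-3, 0, -3>.
Repeating for e2, e3 and assembling the columns gives [[-3, -3, 3], [0, 0, 1], [-3, 3, -3]].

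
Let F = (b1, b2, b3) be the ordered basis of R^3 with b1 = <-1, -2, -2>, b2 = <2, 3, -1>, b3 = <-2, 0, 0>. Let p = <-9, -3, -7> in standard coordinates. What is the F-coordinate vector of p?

<3, 1, 4>

We seek scalars with c_1 b1 + ... + c_3 b3 = p; equivalently solve M c = p where the columns of M are b1, ..., b3.
Gaussian elimination on [M | p] yields c = (3, 1, 4).
Check: 3b1 + b2 + 4b3 = <-9, -3, -7>.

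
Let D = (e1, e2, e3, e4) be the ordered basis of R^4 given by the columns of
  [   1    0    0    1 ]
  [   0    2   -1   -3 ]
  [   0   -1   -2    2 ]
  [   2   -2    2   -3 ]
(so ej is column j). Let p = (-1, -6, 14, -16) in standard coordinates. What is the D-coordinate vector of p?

Write p = c_1 e1 + ... + c_4 e4 and solve for the c_i.
Gaussian elimination on [M | p] yields c = (-3, -2, -4, 2).
Check: -3e1 - 2e2 - 4e3 + 2e4 = (-1, -6, 14, -16).

(-3, -2, -4, 2)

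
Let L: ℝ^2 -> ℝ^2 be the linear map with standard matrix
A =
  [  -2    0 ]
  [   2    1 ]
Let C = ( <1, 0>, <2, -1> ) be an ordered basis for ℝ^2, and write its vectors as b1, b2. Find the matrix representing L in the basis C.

With P the matrix whose columns are b1, b2, [L]_C = P^(-1) A P.
Column by column: L(b1) = A b1 = <-2, 2>; its C-coordinates <2, -2> give column 1.
Continuing for each basis vector yields [L]_C = [[2, 2], [-2, -3]].

[[2, 2], [-2, -3]]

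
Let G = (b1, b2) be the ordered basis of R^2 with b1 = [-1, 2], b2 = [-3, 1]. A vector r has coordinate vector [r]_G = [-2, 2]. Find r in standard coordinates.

r = M [r]_G, where M has columns b1, b2.
Carrying out the matrix-vector product, r = [-4, -2].

[-4, -2]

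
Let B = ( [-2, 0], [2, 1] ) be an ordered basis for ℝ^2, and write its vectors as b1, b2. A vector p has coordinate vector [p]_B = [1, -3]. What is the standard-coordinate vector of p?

p = M [p]_B, where M has columns b1, b2.
Carrying out the matrix-vector product, p = [-8, -3].

[-8, -3]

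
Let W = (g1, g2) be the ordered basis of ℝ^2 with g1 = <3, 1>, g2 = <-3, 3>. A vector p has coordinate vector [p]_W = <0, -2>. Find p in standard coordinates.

The coordinates say p = 0·g1 - 2g2; adding the scaled basis vectors gives <6, -6>.

<6, -6>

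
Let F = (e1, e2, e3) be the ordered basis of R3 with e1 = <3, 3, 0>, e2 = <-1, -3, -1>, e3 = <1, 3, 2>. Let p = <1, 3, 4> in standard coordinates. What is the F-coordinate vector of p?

[p]_F is the unique c with M c = p, where M has columns e1, ..., e3.
Row-reducing the augmented matrix [M | p] gives c = (0, 2, 3).
Check: 0·e1 + 2e2 + 3e3 = <1, 3, 4>.

<0, 2, 3>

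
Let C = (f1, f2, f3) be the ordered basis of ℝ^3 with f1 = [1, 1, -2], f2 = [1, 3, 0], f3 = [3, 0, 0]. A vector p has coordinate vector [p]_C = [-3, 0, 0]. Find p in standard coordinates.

[-3, -3, 6]

The coordinates say p = -3f1 + 0·f2 + 0·f3; adding the scaled basis vectors gives [-3, -3, 6].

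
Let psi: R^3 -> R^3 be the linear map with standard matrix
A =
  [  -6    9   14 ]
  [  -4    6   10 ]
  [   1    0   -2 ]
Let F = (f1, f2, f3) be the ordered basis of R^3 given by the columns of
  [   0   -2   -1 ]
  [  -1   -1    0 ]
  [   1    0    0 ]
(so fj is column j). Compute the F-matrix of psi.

Let P have columns f1, ..., f3. Then [psi]_F = P^(-1) A P.
Here det P = -1, so P^(-1) is integer; computing A P first and then P^(-1)(A P) gives [[-2, -2, -1], [-2, 0, -3], [-1, -3, 0]].

[[-2, -2, -1], [-2, 0, -3], [-1, -3, 0]]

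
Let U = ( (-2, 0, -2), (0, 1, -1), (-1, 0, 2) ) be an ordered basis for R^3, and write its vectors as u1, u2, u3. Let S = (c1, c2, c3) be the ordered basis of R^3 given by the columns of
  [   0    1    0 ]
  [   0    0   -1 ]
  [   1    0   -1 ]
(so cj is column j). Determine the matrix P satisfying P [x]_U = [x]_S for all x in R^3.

Column j of P is [uj]_S, since P maps U-coordinates to S-coordinates.
Expressing u1 in S: u1 = -2c1 - 2c2 + 0·c3, so column 1 of P is (-2, -2, 0).
Doing the same for each uj gives P = [[-2, -2, 2], [-2, 0, -1], [0, -1, 0]].

[[-2, -2, 2], [-2, 0, -1], [0, -1, 0]]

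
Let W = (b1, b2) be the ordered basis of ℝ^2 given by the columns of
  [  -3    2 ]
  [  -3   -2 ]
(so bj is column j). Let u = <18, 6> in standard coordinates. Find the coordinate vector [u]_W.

<-4, 3>

Write u = c_1 b1 + c_2 b2 and solve for the c_i.
System: -3c_1 + 2c_2 = 18, -3c_1 - 2c_2 = 6; solving gives c_1 = -4, c_2 = 3.
Check: -4b1 + 3b2 = <18, 6>.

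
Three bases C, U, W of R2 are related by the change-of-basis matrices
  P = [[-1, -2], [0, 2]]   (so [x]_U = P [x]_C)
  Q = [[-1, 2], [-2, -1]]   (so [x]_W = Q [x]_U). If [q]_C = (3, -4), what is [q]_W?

Composing the changes, [q]_W = Q P [q]_C.
Q P = [[1, 6], [2, 2]]; applying this to (3, -4) gives (-21, -2).

(-21, -2)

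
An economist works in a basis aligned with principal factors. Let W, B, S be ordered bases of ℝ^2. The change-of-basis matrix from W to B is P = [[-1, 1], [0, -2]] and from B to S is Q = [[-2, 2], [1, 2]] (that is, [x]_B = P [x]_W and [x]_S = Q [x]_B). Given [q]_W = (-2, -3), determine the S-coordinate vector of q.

(14, 11)

Composing the changes, [q]_S = Q P [q]_W.
Q P = [[2, -6], [-1, -3]]; applying this to (-2, -3) gives (14, 11).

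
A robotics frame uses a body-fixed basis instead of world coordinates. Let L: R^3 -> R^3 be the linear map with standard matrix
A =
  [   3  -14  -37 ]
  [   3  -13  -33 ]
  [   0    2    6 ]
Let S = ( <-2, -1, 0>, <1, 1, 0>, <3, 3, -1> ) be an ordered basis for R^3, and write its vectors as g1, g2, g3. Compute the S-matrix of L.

[[-1, 1, -1], [0, -3, 2], [2, -2, 0]]

With P the matrix whose columns are g1, ..., g3, [L]_S = P^(-1) A P.
Column by column: L(g1) = A g1 = <8, 7, -2>; its S-coordinates <-1, 0, 2> give column 1.
Continuing for each basis vector yields [L]_S = [[-1, 1, -1], [0, -3, 2], [2, -2, 0]].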